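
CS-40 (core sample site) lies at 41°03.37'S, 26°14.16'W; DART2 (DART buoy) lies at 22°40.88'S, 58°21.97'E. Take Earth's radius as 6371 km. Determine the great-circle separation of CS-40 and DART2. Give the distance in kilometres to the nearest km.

7941 km

CS-40: φ = -41.05617°, λ = -26.23600°
DART2: φ = -22.68133°, λ = +58.36617°
Δφ = 18.3748°,  Δλ = 84.6022°
a = sin²(Δφ/2) + cos φ₁ cos φ₂ sin²(Δλ/2) = 0.340643
c = 2·arcsin(√a) = 1.246423 rad = 71.4148°
d = R·c = 6371 × 1.246423 = 7941.0 km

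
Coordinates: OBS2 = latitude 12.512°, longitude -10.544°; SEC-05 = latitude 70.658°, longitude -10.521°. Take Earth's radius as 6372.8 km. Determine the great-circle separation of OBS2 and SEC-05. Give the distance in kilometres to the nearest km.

Δφ = 58.1460°,  Δλ = 0.0230°
a = sin²(Δφ/2) + cos φ₁ cos φ₂ sin²(Δλ/2) = 0.236122
c = 2·arcsin(√a) = 1.014839 rad = 58.1460°
d = R·c = 6372.8 × 1.014839 = 6467.4 km

6467 km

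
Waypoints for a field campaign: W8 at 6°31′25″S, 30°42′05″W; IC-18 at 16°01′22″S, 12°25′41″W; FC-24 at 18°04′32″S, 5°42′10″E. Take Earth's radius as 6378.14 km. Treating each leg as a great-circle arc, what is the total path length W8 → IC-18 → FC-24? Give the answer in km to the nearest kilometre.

W8: φ = -6.52361°, λ = -30.70139°
IC-18: φ = -16.02278°, λ = -12.42806°
FC-24: φ = -18.07556°, λ = +5.70278°
W8→IC-18: c = 0.353599 rad, d = 2255.31 km
IC-18→FC-24: c = 0.304521 rad, d = 1942.28 km
Total = 2255.31 + 1942.28 = 4197.58 km

4198 km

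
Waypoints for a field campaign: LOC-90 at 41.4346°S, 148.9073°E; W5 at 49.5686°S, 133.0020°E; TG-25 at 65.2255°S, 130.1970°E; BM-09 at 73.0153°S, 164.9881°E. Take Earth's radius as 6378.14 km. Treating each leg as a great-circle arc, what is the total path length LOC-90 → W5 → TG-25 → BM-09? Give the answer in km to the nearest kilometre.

LOC-90→W5: c = 0.240052 rad, d = 1531.09 km
W5→TG-25: c = 0.274468 rad, d = 1750.60 km
TG-25→BM-09: c = 0.250092 rad, d = 1595.12 km
Total = 1531.09 + 1750.60 + 1595.12 = 4876.81 km

4877 km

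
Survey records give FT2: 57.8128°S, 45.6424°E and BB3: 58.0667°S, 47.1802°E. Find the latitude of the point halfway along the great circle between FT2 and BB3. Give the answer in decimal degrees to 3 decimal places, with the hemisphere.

57.942°S

Bx = cos φ₂ cos Δλ = 0.528741,  By = cos φ₂ sin Δλ = 0.014195
φₘ = atan2(sin φ₁ + sin φ₂, √((cos φ₁ + Bx)² + By²)) = -57.94207°
λₘ = λ₁ + atan2(By, cos φ₁ + Bx) = 46.40858°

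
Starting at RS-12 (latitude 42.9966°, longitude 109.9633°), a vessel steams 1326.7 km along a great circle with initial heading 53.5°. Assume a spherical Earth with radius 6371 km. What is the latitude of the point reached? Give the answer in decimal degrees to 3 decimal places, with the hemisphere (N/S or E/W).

δ = d/R = 1326.7/6371 = 0.208240 rad
φ₂ = arcsin(sin φ₁ cos δ + cos φ₁ sin δ cos θ)
   = arcsin(0.68195·0.97840 + 0.73139·0.20674·0.59482) = 49.21480°
λ₂ = λ₁ + atan2(sin θ sin δ cos φ₁, cos δ − sin φ₁ sin φ₂) = 124.70205°

49.215°N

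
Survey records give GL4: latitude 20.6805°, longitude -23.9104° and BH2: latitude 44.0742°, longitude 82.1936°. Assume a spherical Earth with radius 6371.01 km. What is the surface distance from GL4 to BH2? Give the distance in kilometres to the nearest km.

9630 km

Δφ = 23.3937°,  Δλ = 106.1040°
a = sin²(Δφ/2) + cos φ₁ cos φ₂ sin²(Δλ/2) = 0.470395
c = 2·arcsin(√a) = 1.511551 rad = 86.6055°
d = R·c = 6371.01 × 1.511551 = 9630.1 km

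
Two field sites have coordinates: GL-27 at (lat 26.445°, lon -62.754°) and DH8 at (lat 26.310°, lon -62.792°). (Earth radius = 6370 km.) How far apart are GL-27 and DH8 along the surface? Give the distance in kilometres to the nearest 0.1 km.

15.5 km

Δφ = -0.1350°,  Δλ = -0.0380°
a = sin²(Δφ/2) + cos φ₁ cos φ₂ sin²(Δλ/2) = 0.000001
c = 2·arcsin(√a) = 0.002430 rad = 0.1392°
d = R·c = 6370 × 0.002430 = 15.5 km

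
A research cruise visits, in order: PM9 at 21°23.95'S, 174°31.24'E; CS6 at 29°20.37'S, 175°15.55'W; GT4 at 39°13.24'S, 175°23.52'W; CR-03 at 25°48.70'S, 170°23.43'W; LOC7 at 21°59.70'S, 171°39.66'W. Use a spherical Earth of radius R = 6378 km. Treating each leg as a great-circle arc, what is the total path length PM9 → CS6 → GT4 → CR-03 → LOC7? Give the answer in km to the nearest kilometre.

4463 km

PM9: φ = -21.39917°, λ = +174.52067°
CS6: φ = -29.33950°, λ = -175.25917°
GT4: φ = -39.22067°, λ = -175.39200°
CR-03: φ = -25.81167°, λ = -170.39050°
LOC7: φ = -21.99500°, λ = -171.66100°
PM9→CS6: c = 0.212369 rad, d = 1354.49 km
CS6→GT4: c = 0.172469 rad, d = 1100.01 km
GT4→CR-03: c = 0.245220 rad, d = 1564.01 km
CR-03→LOC7: c = 0.069628 rad, d = 444.09 km
Total = 1354.49 + 1100.01 + 1564.01 + 444.09 = 4462.60 km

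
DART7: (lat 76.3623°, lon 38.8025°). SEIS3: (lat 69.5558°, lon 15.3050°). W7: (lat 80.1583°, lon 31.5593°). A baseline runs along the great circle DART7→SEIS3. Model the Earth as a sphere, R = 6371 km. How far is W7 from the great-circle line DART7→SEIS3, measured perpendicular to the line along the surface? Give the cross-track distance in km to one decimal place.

δ₁₃ = central angle DART7→W7 = 0.070945 rad  (haversine)
θ₁₃ = bearing DART7→W7 = 342.301°,  θ₁₂ = bearing DART7→SEIS3 = 237.021°
dₓₜ = R·arcsin(sin δ₁₃ · sin(θ₁₃ − θ₁₂)) = 6371·arcsin(0.07089·sin(105.280°)) = 435.985 km
|dₓₜ| = 435.985 km

436.0 km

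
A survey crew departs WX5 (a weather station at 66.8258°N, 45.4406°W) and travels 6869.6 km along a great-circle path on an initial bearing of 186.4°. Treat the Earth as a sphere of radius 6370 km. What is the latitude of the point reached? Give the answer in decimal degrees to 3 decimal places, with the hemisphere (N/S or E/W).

5.161°N

δ = d/R = 6869.6/6370 = 1.078430 rad
φ₂ = arcsin(sin φ₁ cos δ + cos φ₁ sin δ cos θ)
   = arcsin(0.91931·0.47271 + 0.39353·0.88122·-0.99377) = 5.16062°
λ₂ = λ₁ + atan2(sin θ sin δ cos φ₁, cos δ − sin φ₁ sin φ₂) = -51.10078°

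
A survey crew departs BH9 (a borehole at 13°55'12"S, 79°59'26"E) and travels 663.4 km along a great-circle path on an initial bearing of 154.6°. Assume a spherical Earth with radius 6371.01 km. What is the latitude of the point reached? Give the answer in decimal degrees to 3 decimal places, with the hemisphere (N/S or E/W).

BH9: φ = -13.92000°, λ = +79.99056°
δ = d/R = 663.4/6371.01 = 0.104128 rad
φ₂ = arcsin(sin φ₁ cos δ + cos φ₁ sin δ cos θ)
   = arcsin(-0.24057·0.99458 + 0.97063·0.10394·-0.90334) = -19.29300°
λ₂ = λ₁ + atan2(sin θ sin δ cos φ₁, cos δ − sin φ₁ sin φ₂) = 82.69800°

19.293°S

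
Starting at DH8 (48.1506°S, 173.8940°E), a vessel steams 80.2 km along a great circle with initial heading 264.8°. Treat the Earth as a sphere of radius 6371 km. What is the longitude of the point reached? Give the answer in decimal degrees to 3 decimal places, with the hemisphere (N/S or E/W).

δ = d/R = 80.2/6371 = 0.012588 rad
φ₂ = arcsin(sin φ₁ cos δ + cos φ₁ sin δ cos θ)
   = arcsin(-0.74490·0.99992 + 0.66717·0.01259·-0.09063) = -48.21093°
λ₂ = λ₁ + atan2(sin θ sin δ cos φ₁, cos δ − sin φ₁ sin φ₂) = 172.81609°

172.816°E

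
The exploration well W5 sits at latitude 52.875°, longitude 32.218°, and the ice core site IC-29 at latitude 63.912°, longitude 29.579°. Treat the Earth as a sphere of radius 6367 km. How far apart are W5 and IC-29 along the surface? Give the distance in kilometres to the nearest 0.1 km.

Δφ = 11.0370°,  Δλ = -2.6390°
a = sin²(Δφ/2) + cos φ₁ cos φ₂ sin²(Δλ/2) = 0.009389
c = 2·arcsin(√a) = 0.194097 rad = 11.1209°
d = R·c = 6367 × 0.194097 = 1235.8 km

1235.8 km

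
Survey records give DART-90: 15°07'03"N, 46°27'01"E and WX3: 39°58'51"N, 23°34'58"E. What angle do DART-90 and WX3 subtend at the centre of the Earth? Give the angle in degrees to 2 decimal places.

31.88°

DART-90: φ = +15.11750°, λ = +46.45028°
WX3: φ = +39.98083°, λ = +23.58278°
Δφ = 24.8633°,  Δλ = -22.8675°
a = sin²(Δφ/2) + cos φ₁ cos φ₂ sin²(Δλ/2) = 0.075413
c = 2·arcsin(√a) = 0.556377 rad = 31.8781°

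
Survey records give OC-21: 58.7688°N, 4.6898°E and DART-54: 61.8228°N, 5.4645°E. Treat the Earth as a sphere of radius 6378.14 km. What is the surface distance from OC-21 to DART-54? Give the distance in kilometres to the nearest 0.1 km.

Δφ = 3.0540°,  Δλ = 0.7747°
a = sin²(Δφ/2) + cos φ₁ cos φ₂ sin²(Δλ/2) = 0.000721
c = 2·arcsin(√a) = 0.053721 rad = 3.0780°
d = R·c = 6378.14 × 0.053721 = 342.6 km

342.6 km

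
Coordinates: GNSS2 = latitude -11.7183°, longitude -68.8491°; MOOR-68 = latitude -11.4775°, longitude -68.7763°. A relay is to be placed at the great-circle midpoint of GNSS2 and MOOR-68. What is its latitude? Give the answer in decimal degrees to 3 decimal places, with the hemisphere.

Bx = cos φ₂ cos Δλ = 0.980002,  By = cos φ₂ sin Δλ = 0.001245
φₘ = atan2(sin φ₁ + sin φ₂, √((cos φ₁ + Bx)² + By²)) = -11.59790°
λₘ = λ₁ + atan2(By, cos φ₁ + Bx) = -68.81268°

11.598°S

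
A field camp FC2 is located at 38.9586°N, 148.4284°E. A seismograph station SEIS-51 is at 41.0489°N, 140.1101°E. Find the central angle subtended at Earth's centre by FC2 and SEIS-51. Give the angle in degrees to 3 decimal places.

6.703°

Δφ = 2.0903°,  Δλ = -8.3183°
a = sin²(Δφ/2) + cos φ₁ cos φ₂ sin²(Δλ/2) = 0.003417
c = 2·arcsin(√a) = 0.116984 rad = 6.7027°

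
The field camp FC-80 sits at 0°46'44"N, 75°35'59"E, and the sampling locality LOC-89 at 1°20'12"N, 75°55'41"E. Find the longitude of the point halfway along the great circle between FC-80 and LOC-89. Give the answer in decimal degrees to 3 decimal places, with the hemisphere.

FC-80: φ = +0.77889°, λ = +75.59972°
LOC-89: φ = +1.33667°, λ = +75.92806°
Bx = cos φ₂ cos Δλ = 0.999711,  By = cos φ₂ sin Δλ = 0.005729
φₘ = atan2(sin φ₁ + sin φ₂, √((cos φ₁ + Bx)² + By²)) = 1.05778°
λₘ = λ₁ + atan2(By, cos φ₁ + Bx) = 75.76387°

75.764°E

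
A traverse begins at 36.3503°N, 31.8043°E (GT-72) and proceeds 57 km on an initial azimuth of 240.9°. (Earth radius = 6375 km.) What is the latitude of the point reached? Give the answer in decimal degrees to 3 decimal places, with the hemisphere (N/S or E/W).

36.100°N

δ = d/R = 57/6375 = 0.008941 rad
φ₂ = arcsin(sin φ₁ cos δ + cos φ₁ sin δ cos θ)
   = arcsin(0.59272·0.99996 + 0.80541·0.00894·-0.48634) = 36.09987°
λ₂ = λ₁ + atan2(sin θ sin δ cos φ₁, cos δ − sin φ₁ sin φ₂) = 31.25030°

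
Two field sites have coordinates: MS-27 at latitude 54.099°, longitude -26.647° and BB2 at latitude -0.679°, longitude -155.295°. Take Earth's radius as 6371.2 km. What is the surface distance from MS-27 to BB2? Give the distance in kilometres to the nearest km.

12462 km

Δφ = -54.7780°,  Δλ = -128.6480°
a = sin²(Δφ/2) + cos φ₁ cos φ₂ sin²(Δλ/2) = 0.687896
c = 2·arcsin(√a) = 1.956048 rad = 112.0733°
d = R·c = 6371.2 × 1.956048 = 12462.4 km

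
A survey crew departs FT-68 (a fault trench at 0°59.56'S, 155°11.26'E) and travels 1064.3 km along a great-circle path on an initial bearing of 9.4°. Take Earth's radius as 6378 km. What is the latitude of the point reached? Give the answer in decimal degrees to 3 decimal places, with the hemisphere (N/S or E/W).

FT-68: φ = -0.99267°, λ = +155.18767°
δ = d/R = 1064.3/6378 = 0.166870 rad
φ₂ = arcsin(sin φ₁ cos δ + cos φ₁ sin δ cos θ)
   = arcsin(-0.01732·0.98611 + 0.99985·0.16610·0.98657) = 8.43912°
λ₂ = λ₁ + atan2(sin θ sin δ cos φ₁, cos δ − sin φ₁ sin φ₂) = 156.75920°

8.439°N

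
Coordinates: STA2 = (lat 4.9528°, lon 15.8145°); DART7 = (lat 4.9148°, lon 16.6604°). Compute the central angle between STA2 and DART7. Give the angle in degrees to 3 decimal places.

Δφ = -0.0380°,  Δλ = 0.8459°
a = sin²(Δφ/2) + cos φ₁ cos φ₂ sin²(Δλ/2) = 0.000054
c = 2·arcsin(√a) = 0.014724 rad = 0.8436°

0.844°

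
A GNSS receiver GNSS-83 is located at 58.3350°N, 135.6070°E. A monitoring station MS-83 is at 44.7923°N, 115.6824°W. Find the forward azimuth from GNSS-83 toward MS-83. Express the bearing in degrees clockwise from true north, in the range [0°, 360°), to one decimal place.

Δλ = 108.7106°
y = sin Δλ · cos φ₂ = 0.672160
x = cos φ₁ sin φ₂ − sin φ₁ cos φ₂ cos Δλ = 0.563611
θ = atan2(y, x) = 50.0199° → 50.0199° (mod 360°)

50.0°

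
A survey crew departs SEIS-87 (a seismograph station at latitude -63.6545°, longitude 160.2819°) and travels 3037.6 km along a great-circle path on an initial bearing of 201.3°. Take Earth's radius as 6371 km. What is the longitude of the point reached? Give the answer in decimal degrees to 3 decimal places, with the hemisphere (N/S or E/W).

74.099°E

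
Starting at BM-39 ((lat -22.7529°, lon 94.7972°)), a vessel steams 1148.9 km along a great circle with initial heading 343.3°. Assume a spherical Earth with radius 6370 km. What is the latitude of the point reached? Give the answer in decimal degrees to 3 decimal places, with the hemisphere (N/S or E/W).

δ = d/R = 1148.9/6370 = 0.180361 rad
φ₂ = arcsin(sin φ₁ cos δ + cos φ₁ sin δ cos θ)
   = arcsin(-0.38676·0.98378 + 0.92218·0.17938·0.95782) = -12.82864°
λ₂ = λ₁ + atan2(sin θ sin δ cos φ₁, cos δ − sin φ₁ sin φ₂) = 91.76669°

12.829°S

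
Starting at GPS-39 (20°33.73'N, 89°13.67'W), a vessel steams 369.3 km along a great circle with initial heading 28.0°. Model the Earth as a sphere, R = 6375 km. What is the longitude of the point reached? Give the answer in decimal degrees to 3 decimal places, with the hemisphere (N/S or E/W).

GPS-39: φ = +20.56217°, λ = -89.22783°
δ = d/R = 369.3/6375 = 0.057929 rad
φ₂ = arcsin(sin φ₁ cos δ + cos φ₁ sin δ cos θ)
   = arcsin(0.35122·0.99832 + 0.93629·0.05790·0.88295) = 23.48429°
λ₂ = λ₁ + atan2(sin θ sin δ cos φ₁, cos δ − sin φ₁ sin φ₂) = -87.52958°

87.530°W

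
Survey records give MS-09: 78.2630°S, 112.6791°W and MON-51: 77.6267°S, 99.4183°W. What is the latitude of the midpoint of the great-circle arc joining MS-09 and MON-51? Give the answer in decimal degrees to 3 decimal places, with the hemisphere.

78.023°S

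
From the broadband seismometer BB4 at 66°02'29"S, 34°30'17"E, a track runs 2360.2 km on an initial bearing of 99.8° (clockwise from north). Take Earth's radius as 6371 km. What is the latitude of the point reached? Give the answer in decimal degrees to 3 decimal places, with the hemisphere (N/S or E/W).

61.267°S

BB4: φ = -66.04139°, λ = +34.50472°
δ = d/R = 2360.2/6371 = 0.370460 rad
φ₂ = arcsin(sin φ₁ cos δ + cos φ₁ sin δ cos θ)
   = arcsin(-0.91384·0.93216 + 0.40608·0.36204·-0.17021) = -61.26693°
λ₂ = λ₁ + atan2(sin θ sin δ cos φ₁, cos δ − sin φ₁ sin φ₂) = 82.41742°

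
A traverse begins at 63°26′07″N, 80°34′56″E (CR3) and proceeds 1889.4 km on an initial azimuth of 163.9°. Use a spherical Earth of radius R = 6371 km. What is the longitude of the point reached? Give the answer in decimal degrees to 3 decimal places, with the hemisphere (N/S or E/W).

CR3: φ = +63.43528°, λ = +80.58222°
δ = d/R = 1889.4/6371 = 0.296563 rad
φ₂ = arcsin(sin φ₁ cos δ + cos φ₁ sin δ cos θ)
   = arcsin(0.89443·0.95635 + 0.44721·0.29223·-0.96078) = 46.87138°
λ₂ = λ₁ + atan2(sin θ sin δ cos φ₁, cos δ − sin φ₁ sin φ₂) = 87.39028°

87.390°E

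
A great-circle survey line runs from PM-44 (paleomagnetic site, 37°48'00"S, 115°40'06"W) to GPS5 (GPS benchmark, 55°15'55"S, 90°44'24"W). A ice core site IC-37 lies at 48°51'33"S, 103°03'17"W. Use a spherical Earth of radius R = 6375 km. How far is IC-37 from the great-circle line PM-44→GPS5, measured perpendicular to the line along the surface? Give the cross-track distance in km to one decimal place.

PM-44: φ = -37.80000°, λ = -115.66833°
GPS5: φ = -55.26528°, λ = -90.74000°
IC-37: φ = -48.85917°, λ = -103.05472°
δ₁₃ = central angle PM-44→IC-37 = 0.250119 rad  (haversine)
θ₁₃ = bearing PM-44→IC-37 = 144.518°,  θ₁₂ = bearing PM-44→GPS5 = 144.174°
dₓₜ = R·arcsin(sin δ₁₃ · sin(θ₁₃ − θ₁₂)) = 6375·arcsin(0.24752·sin(0.344°)) = 9.473 km
|dₓₜ| = 9.473 km

9.5 km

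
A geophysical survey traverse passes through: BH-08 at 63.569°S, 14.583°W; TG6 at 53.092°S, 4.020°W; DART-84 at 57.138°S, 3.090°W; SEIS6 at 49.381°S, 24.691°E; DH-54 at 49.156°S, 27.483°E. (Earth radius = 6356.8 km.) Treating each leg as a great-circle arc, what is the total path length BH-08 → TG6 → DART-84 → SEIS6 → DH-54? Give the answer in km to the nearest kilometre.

3984 km

BH-08→TG6: c = 0.206287 rad, d = 1311.33 km
TG6→DART-84: c = 0.071222 rad, d = 452.74 km
DART-84→SEIS6: c = 0.317140 rad, d = 2015.99 km
SEIS6→DH-54: c = 0.032036 rad, d = 203.65 km
Total = 1311.33 + 452.74 + 2015.99 + 203.65 = 3983.71 km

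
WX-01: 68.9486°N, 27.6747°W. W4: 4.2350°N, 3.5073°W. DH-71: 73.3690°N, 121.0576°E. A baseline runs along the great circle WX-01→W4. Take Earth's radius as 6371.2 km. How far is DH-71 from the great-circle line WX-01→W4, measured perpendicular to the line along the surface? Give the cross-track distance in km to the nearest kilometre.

2536 km

δ₁₃ = central angle WX-01→DH-71 = 0.632852 rad  (haversine)
θ₁₃ = bearing WX-01→DH-71 = 14.547°,  θ₁₂ = bearing WX-01→W4 = 153.603°
dₓₜ = R·arcsin(sin δ₁₃ · sin(θ₁₃ − θ₁₂)) = 6371.2·arcsin(0.59145·sin(-139.057°)) = -2535.777 km
|dₓₜ| = 2535.777 km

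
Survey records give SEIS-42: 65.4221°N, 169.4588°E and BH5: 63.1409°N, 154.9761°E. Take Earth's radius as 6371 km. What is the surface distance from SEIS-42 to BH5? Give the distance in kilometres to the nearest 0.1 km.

741.4 km

Δφ = -2.2812°,  Δλ = -14.4827°
a = sin²(Δφ/2) + cos φ₁ cos φ₂ sin²(Δλ/2) = 0.003382
c = 2·arcsin(√a) = 0.116374 rad = 6.6678°
d = R·c = 6371 × 0.116374 = 741.4 km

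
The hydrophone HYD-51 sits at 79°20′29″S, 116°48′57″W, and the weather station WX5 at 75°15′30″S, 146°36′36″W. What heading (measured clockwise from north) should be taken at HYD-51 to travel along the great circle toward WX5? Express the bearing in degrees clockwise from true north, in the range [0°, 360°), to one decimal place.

286.8°

HYD-51: φ = -79.34139°, λ = -116.81583°
WX5: φ = -75.25833°, λ = -146.61000°
Δλ = -29.7942°
y = sin Δλ · cos φ₂ = -0.126438
x = cos φ₁ sin φ₂ − sin φ₁ cos φ₂ cos Δλ = 0.038147
θ = atan2(y, x) = -73.2111° → 286.7889° (mod 360°)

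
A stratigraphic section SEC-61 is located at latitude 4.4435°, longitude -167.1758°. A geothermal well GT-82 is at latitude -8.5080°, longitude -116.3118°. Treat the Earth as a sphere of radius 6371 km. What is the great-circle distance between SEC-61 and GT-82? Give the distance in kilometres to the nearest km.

5821 km

Δφ = -12.9515°,  Δλ = 50.8640°
a = sin²(Δφ/2) + cos φ₁ cos φ₂ sin²(Δλ/2) = 0.194561
c = 2·arcsin(√a) = 0.913626 rad = 52.3469°
d = R·c = 6371 × 0.913626 = 5820.7 km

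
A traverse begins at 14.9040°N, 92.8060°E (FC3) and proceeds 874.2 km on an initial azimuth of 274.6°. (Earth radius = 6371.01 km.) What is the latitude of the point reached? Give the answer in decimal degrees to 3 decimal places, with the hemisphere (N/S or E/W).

δ = d/R = 874.2/6371.01 = 0.137215 rad
φ₂ = arcsin(sin φ₁ cos δ + cos φ₁ sin δ cos θ)
   = arcsin(0.25720·0.99060 + 0.96636·0.13679·0.08020) = 15.38976°
λ₂ = λ₁ + atan2(sin θ sin δ cos φ₁, cos δ − sin φ₁ sin φ₂) = 84.67625°

15.390°N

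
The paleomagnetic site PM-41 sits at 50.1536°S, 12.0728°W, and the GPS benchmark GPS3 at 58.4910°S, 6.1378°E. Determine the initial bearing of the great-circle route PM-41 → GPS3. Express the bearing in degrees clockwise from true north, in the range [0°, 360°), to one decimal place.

Δλ = 18.2106°
y = sin Δλ · cos φ₂ = 0.163328
x = cos φ₁ sin φ₂ − sin φ₁ cos φ₂ cos Δλ = -0.165099
θ = atan2(y, x) = 135.3090° → 135.3090° (mod 360°)

135.3°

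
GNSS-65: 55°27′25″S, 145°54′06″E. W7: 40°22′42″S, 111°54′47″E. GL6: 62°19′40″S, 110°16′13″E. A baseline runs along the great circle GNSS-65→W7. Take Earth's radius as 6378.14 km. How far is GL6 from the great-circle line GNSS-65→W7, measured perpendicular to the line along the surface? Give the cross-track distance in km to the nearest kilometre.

GNSS-65: φ = -55.45694°, λ = +145.90167°
W7: φ = -40.37833°, λ = +111.91306°
GL6: φ = -62.32778°, λ = +110.27028°
δ₁₃ = central angle GNSS-65→GL6 = 0.337705 rad  (haversine)
θ₁₃ = bearing GNSS-65→GL6 = 234.744°,  θ₁₂ = bearing GNSS-65→W7 = 289.755°
dₓₜ = R·arcsin(sin δ₁₃ · sin(θ₁₃ − θ₁₂)) = 6378.14·arcsin(0.33132·sin(-55.011°)) = -1753.273 km
|dₓₜ| = 1753.273 km

1753 km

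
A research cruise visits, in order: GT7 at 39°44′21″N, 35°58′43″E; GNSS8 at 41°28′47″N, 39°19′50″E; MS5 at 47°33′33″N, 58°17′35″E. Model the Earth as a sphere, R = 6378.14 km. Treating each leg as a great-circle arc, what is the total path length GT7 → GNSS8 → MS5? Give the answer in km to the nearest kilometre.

GT7: φ = +39.73917°, λ = +35.97861°
GNSS8: φ = +41.47972°, λ = +39.33056°
MS5: φ = +47.55917°, λ = +58.29306°
GT7→GNSS8: c = 0.053802 rad, d = 343.16 km
GNSS8→MS5: c = 0.257855 rad, d = 1644.64 km
Total = 343.16 + 1644.64 = 1987.79 km

1988 km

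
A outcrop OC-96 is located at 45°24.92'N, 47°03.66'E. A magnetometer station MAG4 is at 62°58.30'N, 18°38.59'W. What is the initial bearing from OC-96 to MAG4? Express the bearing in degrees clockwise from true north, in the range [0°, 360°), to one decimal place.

OC-96: φ = +45.41533°, λ = +47.06100°
MAG4: φ = +62.97167°, λ = -18.64317°
Δλ = -65.7042°
y = sin Δλ · cos φ₂ = -0.414184
x = cos φ₁ sin φ₂ − sin φ₁ cos φ₂ cos Δλ = 0.492129
θ = atan2(y, x) = -40.0845° → 319.9155° (mod 360°)

319.9°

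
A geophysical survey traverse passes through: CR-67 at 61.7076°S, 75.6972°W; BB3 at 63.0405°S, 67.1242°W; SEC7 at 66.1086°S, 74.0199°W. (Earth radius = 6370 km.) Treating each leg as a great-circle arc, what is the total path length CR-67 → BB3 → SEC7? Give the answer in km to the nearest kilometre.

CR-67→BB3: c = 0.073112 rad, d = 465.72 km
BB3→SEC7: c = 0.074335 rad, d = 473.51 km
Total = 465.72 + 473.51 = 939.24 km

939 km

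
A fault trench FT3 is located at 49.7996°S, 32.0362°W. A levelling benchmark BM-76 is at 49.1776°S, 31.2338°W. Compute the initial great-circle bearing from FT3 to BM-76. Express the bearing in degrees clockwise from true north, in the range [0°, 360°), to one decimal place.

40.3°

Δλ = 0.8024°
y = sin Δλ · cos φ₂ = 0.009155
x = cos φ₁ sin φ₂ − sin φ₁ cos φ₂ cos Δλ = 0.010807
θ = atan2(y, x) = 40.2688° → 40.2688° (mod 360°)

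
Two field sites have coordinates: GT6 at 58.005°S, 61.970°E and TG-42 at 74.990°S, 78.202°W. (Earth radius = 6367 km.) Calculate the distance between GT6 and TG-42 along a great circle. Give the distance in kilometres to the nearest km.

4940 km

Δφ = -16.9850°,  Δλ = -140.1720°
a = sin²(Δφ/2) + cos φ₁ cos φ₂ sin²(Δλ/2) = 0.143113
c = 2·arcsin(√a) = 0.775924 rad = 44.4572°
d = R·c = 6367 × 0.775924 = 4940.3 km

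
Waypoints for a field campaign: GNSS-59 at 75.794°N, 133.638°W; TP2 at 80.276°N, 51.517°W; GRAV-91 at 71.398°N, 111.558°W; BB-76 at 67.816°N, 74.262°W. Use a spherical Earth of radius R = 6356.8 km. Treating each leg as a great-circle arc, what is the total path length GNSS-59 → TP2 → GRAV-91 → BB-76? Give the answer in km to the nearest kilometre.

5026 km

GNSS-59→TP2: c = 0.279571 rad, d = 1777.18 km
TP2→GRAV-91: c = 0.280032 rad, d = 1780.11 km
GRAV-91→BB-76: c = 0.231091 rad, d = 1469.00 km
Total = 1777.18 + 1780.11 + 1469.00 = 5026.29 km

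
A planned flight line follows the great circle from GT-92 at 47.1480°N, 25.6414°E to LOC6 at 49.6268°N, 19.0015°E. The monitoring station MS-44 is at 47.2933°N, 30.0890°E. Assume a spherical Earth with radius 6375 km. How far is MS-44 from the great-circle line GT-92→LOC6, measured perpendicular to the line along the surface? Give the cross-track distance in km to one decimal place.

δ₁₃ = central angle GT-92→MS-44 = 0.052775 rad  (haversine)
θ₁₃ = bearing GT-92→MS-44 = 85.615°,  θ₁₂ = bearing GT-92→LOC6 = 301.797°
dₓₜ = R·arcsin(sin δ₁₃ · sin(θ₁₃ − θ₁₂)) = 6375·arcsin(0.05275·sin(-216.182°)) = 198.560 km
|dₓₜ| = 198.560 km

198.6 km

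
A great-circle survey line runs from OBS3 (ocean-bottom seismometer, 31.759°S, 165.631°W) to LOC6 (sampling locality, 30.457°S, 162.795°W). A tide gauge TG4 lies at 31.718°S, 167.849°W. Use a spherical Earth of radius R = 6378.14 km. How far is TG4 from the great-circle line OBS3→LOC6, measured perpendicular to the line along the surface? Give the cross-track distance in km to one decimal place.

99.0 km

δ₁₃ = central angle OBS3→TG4 = 0.032930 rad  (haversine)
θ₁₃ = bearing OBS3→TG4 = 270.662°,  θ₁₂ = bearing OBS3→LOC6 = 62.538°
dₓₜ = R·arcsin(sin δ₁₃ · sin(θ₁₃ − θ₁₂)) = 6378.14·arcsin(0.03292·sin(208.124°)) = -98.990 km
|dₓₜ| = 98.990 km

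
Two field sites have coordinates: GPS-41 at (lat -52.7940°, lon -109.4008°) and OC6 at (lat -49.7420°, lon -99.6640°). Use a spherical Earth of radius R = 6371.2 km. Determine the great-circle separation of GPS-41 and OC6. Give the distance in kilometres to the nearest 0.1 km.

756.8 km

Δφ = 3.0520°,  Δλ = 9.7368°
a = sin²(Δφ/2) + cos φ₁ cos φ₂ sin²(Δλ/2) = 0.003524
c = 2·arcsin(√a) = 0.118791 rad = 6.8062°
d = R·c = 6371.2 × 0.118791 = 756.8 km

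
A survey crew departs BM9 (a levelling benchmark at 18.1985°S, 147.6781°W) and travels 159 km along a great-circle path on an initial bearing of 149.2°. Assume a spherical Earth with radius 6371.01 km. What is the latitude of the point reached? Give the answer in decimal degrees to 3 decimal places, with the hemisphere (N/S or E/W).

δ = d/R = 159/6371.01 = 0.024957 rad
φ₂ = arcsin(sin φ₁ cos δ + cos φ₁ sin δ cos θ)
   = arcsin(-0.31231·0.99969 + 0.94998·0.02495·-0.85896) = -19.42516°
λ₂ = λ₁ + atan2(sin θ sin δ cos φ₁, cos δ − sin φ₁ sin φ₂) = -146.90178°

19.425°S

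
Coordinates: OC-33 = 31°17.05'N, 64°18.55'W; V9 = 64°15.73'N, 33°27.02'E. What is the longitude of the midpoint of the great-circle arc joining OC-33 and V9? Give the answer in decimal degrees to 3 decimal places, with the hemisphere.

OC-33: φ = +31.28417°, λ = -64.30917°
V9: φ = +64.26217°, λ = +33.45033°
Bx = cos φ₂ cos Δλ = -0.058631,  By = cos φ₂ sin Δλ = 0.430278
φₘ = atan2(sin φ₁ + sin φ₂, √((cos φ₁ + Bx)² + By²)) = 57.49601°
λₘ = λ₁ + atan2(By, cos φ₁ + Bx) = -35.91487°

35.915°W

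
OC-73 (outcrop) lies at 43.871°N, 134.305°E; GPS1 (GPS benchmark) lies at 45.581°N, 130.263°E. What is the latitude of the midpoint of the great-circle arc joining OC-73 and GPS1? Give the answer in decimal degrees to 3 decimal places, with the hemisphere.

Bx = cos φ₂ cos Δλ = 0.698159,  By = cos φ₂ sin Δλ = -0.049334
φₘ = atan2(sin φ₁ + sin φ₂, √((cos φ₁ + Bx)² + By²)) = 44.74382°
λₘ = λ₁ + atan2(By, cos φ₁ + Bx) = 132.31389°

44.744°N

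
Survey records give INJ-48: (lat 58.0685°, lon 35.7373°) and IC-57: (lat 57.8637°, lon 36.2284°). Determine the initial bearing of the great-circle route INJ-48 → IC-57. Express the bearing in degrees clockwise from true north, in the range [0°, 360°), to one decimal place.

128.0°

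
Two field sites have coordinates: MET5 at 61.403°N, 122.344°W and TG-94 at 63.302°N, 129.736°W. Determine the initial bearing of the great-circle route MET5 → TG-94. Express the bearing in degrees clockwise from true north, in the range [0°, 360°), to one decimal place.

302.2°

Δλ = -7.3920°
y = sin Δλ · cos φ₂ = -0.057804
x = cos φ₁ sin φ₂ − sin φ₁ cos φ₂ cos Δλ = 0.036416
θ = atan2(y, x) = -57.7893° → 302.2107° (mod 360°)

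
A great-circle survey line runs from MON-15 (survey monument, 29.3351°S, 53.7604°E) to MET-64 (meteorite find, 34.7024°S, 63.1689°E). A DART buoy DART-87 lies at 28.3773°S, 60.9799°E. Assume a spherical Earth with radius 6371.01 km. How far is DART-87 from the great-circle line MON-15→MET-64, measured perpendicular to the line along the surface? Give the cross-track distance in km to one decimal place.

486.4 km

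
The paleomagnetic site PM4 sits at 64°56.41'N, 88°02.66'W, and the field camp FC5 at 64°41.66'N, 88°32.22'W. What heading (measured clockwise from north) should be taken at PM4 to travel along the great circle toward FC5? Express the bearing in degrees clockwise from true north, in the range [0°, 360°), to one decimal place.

220.7°

PM4: φ = +64.94017°, λ = -88.04433°
FC5: φ = +64.69433°, λ = -88.53700°
Δλ = -0.4927°
y = sin Δλ · cos φ₂ = -0.003675
x = cos φ₁ sin φ₂ − sin φ₁ cos φ₂ cos Δλ = -0.004276
θ = atan2(y, x) = -139.3212° → 220.6788° (mod 360°)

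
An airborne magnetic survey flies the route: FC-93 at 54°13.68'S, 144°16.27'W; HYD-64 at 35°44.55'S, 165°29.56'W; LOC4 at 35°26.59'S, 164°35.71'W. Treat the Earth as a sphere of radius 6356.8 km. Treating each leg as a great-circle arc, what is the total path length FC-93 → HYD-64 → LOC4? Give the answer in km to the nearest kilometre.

FC-93: φ = -54.22800°, λ = -144.27117°
HYD-64: φ = -35.74250°, λ = -165.49267°
LOC4: φ = -35.44317°, λ = -164.59517°
FC-93→HYD-64: c = 0.412229 rad, d = 2620.46 km
HYD-64→LOC4: c = 0.013767 rad, d = 87.52 km
Total = 2620.46 + 87.52 = 2707.98 km

2708 km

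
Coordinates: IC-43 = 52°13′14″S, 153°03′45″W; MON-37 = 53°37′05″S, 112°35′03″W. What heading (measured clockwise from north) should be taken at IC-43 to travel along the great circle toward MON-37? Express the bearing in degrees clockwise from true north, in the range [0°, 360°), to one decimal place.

109.5°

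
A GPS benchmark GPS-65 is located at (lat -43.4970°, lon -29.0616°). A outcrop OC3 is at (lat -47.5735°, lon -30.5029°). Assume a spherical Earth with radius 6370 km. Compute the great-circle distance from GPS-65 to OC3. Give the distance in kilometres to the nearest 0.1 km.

Δφ = -4.0765°,  Δλ = -1.4413°
a = sin²(Δφ/2) + cos φ₁ cos φ₂ sin²(Δλ/2) = 0.001342
c = 2·arcsin(√a) = 0.073294 rad = 4.1994°
d = R·c = 6370 × 0.073294 = 466.9 km

466.9 km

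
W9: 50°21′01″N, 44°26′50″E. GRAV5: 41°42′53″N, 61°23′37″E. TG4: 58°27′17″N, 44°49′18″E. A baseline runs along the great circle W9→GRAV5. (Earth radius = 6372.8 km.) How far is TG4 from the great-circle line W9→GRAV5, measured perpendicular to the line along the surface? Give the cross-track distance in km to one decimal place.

W9: φ = +50.35028°, λ = +44.44722°
GRAV5: φ = +41.71472°, λ = +61.39361°
TG4: φ = +58.45472°, λ = +44.82167°
δ₁₃ = central angle W9→TG4 = 0.141500 rad  (haversine)
θ₁₃ = bearing W9→TG4 = 1.389°,  θ₁₂ = bearing W9→GRAV5 = 119.916°
dₓₜ = R·arcsin(sin δ₁₃ · sin(θ₁₃ − θ₁₂)) = 6372.8·arcsin(0.14103·sin(-118.526°)) = -791.668 km
|dₓₜ| = 791.668 km

791.7 km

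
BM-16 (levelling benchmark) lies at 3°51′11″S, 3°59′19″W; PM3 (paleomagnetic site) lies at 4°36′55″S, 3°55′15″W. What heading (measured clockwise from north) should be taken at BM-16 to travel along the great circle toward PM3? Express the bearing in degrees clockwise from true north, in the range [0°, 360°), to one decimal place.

174.9°

BM-16: φ = -3.85306°, λ = -3.98861°
PM3: φ = -4.61528°, λ = -3.92083°
Δλ = 0.0678°
y = sin Δλ · cos φ₂ = 0.001179
x = cos φ₁ sin φ₂ − sin φ₁ cos φ₂ cos Δλ = -0.013303
θ = atan2(y, x) = 174.9348° → 174.9348° (mod 360°)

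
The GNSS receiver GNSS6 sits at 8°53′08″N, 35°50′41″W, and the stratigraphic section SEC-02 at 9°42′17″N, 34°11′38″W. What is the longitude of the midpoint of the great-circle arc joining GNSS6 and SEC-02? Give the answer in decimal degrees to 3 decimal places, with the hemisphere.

GNSS6: φ = +8.88556°, λ = -35.84472°
SEC-02: φ = +9.70472°, λ = -34.19389°
Bx = cos φ₂ cos Δλ = 0.985280,  By = cos φ₂ sin Δλ = 0.028396
φₘ = atan2(sin φ₁ + sin φ₂, √((cos φ₁ + Bx)² + By²)) = 9.29609°
λₘ = λ₁ + atan2(By, cos φ₁ + Bx) = -35.02027°

35.020°W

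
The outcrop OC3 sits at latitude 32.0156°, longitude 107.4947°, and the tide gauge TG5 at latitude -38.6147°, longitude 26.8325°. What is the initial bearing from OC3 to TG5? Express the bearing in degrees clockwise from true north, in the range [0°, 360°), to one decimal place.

Δλ = -80.6622°
y = sin Δλ · cos φ₂ = -0.771006
x = cos φ₁ sin φ₂ − sin φ₁ cos φ₂ cos Δλ = -0.596372
θ = atan2(y, x) = -127.7219° → 232.2781° (mod 360°)

232.3°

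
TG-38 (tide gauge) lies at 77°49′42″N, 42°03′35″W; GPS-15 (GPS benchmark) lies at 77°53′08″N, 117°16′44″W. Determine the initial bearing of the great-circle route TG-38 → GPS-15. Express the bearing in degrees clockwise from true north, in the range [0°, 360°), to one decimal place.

TG-38: φ = +77.82833°, λ = -42.05972°
GPS-15: φ = +77.88556°, λ = -117.27889°
Δλ = -75.2192°
y = sin Δλ · cos φ₂ = -0.202920
x = cos φ₁ sin φ₂ − sin φ₁ cos φ₂ cos Δλ = 0.153808
θ = atan2(y, x) = -52.8388° → 307.1612° (mod 360°)

307.2°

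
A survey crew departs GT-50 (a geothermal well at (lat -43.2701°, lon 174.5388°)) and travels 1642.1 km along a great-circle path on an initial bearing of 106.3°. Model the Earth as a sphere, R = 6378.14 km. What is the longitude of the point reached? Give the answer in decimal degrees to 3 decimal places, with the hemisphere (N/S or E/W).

165.004°W

δ = d/R = 1642.1/6378.14 = 0.257458 rad
φ₂ = arcsin(sin φ₁ cos δ + cos φ₁ sin δ cos θ)
   = arcsin(-0.68544·0.96704 + 0.72813·0.25462·-0.28067) = -45.63353°
λ₂ = λ₁ + atan2(sin θ sin δ cos φ₁, cos δ − sin φ₁ sin φ₂) = -165.00429°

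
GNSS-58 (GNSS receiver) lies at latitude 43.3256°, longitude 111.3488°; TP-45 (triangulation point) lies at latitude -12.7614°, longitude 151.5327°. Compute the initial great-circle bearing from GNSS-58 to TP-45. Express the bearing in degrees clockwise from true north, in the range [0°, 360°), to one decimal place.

136.9°

Δλ = 40.1839°
y = sin Δλ · cos φ₂ = 0.629304
x = cos φ₁ sin φ₂ − sin φ₁ cos φ₂ cos Δλ = -0.671941
θ = atan2(y, x) = 136.8767° → 136.8767° (mod 360°)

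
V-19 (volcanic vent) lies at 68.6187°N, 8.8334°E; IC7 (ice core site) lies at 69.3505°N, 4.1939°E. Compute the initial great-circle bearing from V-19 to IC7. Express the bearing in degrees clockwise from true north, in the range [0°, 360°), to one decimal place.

295.9°

Δλ = -4.6395°
y = sin Δλ · cos φ₂ = -0.028524
x = cos φ₁ sin φ₂ − sin φ₁ cos φ₂ cos Δλ = 0.013848
θ = atan2(y, x) = -64.1045° → 295.8955° (mod 360°)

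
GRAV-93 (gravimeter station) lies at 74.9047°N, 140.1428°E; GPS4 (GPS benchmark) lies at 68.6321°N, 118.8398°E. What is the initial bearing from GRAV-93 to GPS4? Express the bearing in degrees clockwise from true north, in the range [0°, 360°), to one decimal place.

237.2°

Δλ = -21.3030°
y = sin Δλ · cos φ₂ = -0.132370
x = cos φ₁ sin φ₂ − sin φ₁ cos φ₂ cos Δλ = -0.085222
θ = atan2(y, x) = -122.7742° → 237.2258° (mod 360°)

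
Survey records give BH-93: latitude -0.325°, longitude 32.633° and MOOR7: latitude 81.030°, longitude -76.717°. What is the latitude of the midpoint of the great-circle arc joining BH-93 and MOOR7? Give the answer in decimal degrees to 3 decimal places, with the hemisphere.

Bx = cos φ₂ cos Δλ = -0.051661,  By = cos φ₂ sin Δλ = -0.147110
φₘ = atan2(sin φ₁ + sin φ₂, √((cos φ₁ + Bx)² + By²)) = 45.66190°
λₘ = λ₁ + atan2(By, cos φ₁ + Bx) = 23.81520°

45.662°N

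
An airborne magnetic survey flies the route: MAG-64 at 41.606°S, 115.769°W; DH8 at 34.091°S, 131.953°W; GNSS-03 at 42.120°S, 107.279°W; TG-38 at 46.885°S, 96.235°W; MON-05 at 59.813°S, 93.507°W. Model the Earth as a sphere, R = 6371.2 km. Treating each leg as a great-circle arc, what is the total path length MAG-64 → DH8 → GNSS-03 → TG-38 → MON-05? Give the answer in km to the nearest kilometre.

6441 km

MAG-64→DH8: c = 0.258120 rad, d = 1644.54 km
DH8→GNSS-03: c = 0.365030 rad, d = 2325.68 km
GNSS-03→TG-38: c = 0.160452 rad, d = 1022.27 km
TG-38→MON-05: c = 0.227370 rad, d = 1448.62 km
Total = 1644.54 + 2325.68 + 1022.27 + 1448.62 = 6441.11 km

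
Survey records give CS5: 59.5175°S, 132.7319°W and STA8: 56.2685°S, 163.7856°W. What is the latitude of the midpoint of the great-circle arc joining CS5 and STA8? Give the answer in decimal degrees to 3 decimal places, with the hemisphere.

Bx = cos φ₂ cos Δλ = 0.475718,  By = cos φ₂ sin Δλ = -0.286448
φₘ = atan2(sin φ₁ + sin φ₂, √((cos φ₁ + Bx)² + By²)) = -58.84211°
λₘ = λ₁ + atan2(By, cos φ₁ + Bx) = -148.97820°

58.842°S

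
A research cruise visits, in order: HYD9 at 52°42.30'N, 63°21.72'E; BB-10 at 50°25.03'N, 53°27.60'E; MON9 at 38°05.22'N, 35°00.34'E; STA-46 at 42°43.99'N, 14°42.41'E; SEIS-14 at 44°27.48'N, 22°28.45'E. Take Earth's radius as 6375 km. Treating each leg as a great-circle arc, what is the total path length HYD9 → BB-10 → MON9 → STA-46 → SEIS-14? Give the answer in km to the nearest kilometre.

5176 km

HYD9: φ = +52.70500°, λ = +63.36200°
BB-10: φ = +50.41717°, λ = +53.46000°
MON9: φ = +38.08700°, λ = +35.00567°
STA-46: φ = +42.73317°, λ = +14.70683°
SEIS-14: φ = +44.45800°, λ = +22.47417°
HYD9→BB-10: c = 0.114505 rad, d = 729.97 km
BB-10→MON9: c = 0.313878 rad, d = 2000.97 km
MON9→STA-46: c = 0.280886 rad, d = 1790.65 km
STA-46→SEIS-14: c = 0.102644 rad, d = 654.36 km
Total = 729.97 + 2000.97 + 1790.65 + 654.36 = 5175.95 km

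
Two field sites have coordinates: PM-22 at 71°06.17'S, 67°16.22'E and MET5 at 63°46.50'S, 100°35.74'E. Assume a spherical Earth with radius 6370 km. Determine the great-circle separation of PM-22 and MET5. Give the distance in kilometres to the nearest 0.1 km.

1608.2 km

PM-22: φ = -71.10283°, λ = +67.27033°
MET5: φ = -63.77500°, λ = +100.59567°
Δφ = 7.3278°,  Δλ = 33.3253°
a = sin²(Δφ/2) + cos φ₁ cos φ₂ sin²(Δλ/2) = 0.015851
c = 2·arcsin(√a) = 0.252468 rad = 14.4653°
d = R·c = 6370 × 0.252468 = 1608.2 km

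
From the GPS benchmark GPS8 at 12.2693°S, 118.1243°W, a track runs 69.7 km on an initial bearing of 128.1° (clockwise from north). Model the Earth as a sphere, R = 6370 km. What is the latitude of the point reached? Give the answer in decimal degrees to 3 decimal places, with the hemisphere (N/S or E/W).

δ = d/R = 69.7/6370 = 0.010942 rad
φ₂ = arcsin(sin φ₁ cos δ + cos φ₁ sin δ cos θ)
   = arcsin(-0.21251·0.99994 + 0.97716·0.01094·-0.61704) = -12.65567°
λ₂ = λ₁ + atan2(sin θ sin δ cos φ₁, cos δ − sin φ₁ sin φ₂) = -117.61867°

12.656°S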